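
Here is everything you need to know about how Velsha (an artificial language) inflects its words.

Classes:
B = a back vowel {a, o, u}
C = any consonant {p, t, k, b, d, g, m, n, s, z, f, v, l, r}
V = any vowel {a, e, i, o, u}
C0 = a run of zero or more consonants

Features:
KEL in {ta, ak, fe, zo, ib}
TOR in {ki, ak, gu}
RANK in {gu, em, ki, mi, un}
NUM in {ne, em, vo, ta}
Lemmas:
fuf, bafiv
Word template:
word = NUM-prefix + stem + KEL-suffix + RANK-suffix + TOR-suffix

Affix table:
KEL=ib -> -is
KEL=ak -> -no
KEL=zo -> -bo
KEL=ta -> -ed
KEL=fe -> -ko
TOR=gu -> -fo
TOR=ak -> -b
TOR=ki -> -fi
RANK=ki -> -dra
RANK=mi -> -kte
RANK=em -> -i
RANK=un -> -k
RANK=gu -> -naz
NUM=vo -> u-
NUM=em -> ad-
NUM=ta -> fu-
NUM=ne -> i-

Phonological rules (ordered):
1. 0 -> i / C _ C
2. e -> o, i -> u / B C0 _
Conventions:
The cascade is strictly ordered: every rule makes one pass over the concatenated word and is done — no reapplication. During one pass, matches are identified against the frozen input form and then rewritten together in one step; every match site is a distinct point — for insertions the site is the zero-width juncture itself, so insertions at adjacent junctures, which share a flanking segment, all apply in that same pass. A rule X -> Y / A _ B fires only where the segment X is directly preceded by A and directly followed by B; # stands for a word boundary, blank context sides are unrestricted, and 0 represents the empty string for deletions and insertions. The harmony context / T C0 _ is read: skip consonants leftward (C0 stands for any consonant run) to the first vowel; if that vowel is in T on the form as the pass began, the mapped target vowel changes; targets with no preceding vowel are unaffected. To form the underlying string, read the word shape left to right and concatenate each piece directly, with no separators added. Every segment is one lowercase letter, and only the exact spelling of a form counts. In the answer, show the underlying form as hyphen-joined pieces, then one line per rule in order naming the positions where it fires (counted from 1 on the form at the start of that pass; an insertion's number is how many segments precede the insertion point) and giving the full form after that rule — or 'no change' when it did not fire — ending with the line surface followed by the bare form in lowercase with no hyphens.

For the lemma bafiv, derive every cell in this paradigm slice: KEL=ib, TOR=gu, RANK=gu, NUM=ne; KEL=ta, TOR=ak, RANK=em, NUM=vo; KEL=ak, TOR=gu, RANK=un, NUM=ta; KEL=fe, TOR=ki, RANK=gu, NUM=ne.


cell KEL=ib, TOR=gu, RANK=gu, NUM=ne:
underlying: i-bafiv-is-naz-fo
1. 0 -> i / C _ C: inserts after position(s) 8, 11: ibafivisinazifo
2. e -> o, i -> u / B C0 _: fires at position(s) 5, 13: ibafuvisinazufo
surface: ibafuvisinazufo

cell KEL=ta, TOR=ak, RANK=em, NUM=vo:
underlying: u-bafiv-ed-i-b
1. 0 -> i / C _ C: no change
2. e -> o, i -> u / B C0 _: fires at position(s) 5: ubafuvedib
surface: ubafuvedib

cell KEL=ak, TOR=gu, RANK=un, NUM=ta:
underlying: fu-bafiv-no-k-fo
1. 0 -> i / C _ C: inserts after position(s) 7, 10: fubafivinokifo
2. e -> o, i -> u / B C0 _: fires at position(s) 6, 12: fubafuvinokufo
surface: fubafuvinokufo

cell KEL=fe, TOR=ki, RANK=gu, NUM=ne:
underlying: i-bafiv-ko-naz-fi
1. 0 -> i / C _ C: inserts after position(s) 6, 11: ibafivikonazifi
2. e -> o, i -> u / B C0 _: fires at position(s) 5, 13: ibafuvikonazufi
surface: ibafuvikonazufi


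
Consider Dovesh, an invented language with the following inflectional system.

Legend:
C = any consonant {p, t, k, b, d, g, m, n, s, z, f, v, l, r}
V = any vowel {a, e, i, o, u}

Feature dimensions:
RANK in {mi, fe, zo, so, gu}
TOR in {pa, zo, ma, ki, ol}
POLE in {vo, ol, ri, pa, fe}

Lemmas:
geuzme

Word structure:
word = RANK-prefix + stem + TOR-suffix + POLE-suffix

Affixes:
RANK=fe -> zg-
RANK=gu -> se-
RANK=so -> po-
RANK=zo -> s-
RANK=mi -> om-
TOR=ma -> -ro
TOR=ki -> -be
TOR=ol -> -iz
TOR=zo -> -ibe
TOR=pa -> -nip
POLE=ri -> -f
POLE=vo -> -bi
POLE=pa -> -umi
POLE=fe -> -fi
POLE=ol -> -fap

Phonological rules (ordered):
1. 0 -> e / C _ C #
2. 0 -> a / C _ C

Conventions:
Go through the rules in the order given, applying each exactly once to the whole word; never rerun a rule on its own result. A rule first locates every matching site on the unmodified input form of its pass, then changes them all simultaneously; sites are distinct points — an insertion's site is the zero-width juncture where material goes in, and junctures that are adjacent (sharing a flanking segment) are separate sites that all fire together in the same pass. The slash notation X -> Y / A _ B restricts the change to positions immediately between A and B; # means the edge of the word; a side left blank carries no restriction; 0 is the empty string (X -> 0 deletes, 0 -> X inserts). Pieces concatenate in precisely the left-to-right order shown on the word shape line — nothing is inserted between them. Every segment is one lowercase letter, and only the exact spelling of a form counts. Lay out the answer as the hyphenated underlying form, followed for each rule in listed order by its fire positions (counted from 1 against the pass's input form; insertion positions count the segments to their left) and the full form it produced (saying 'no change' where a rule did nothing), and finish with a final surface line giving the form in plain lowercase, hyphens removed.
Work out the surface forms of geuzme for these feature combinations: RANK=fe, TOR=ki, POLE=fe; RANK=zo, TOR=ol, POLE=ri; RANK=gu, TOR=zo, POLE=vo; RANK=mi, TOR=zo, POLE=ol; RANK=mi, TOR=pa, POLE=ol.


cell RANK=fe, TOR=ki, POLE=fe:
underlying: zg-geuzme-be-fi
1. 0 -> e / C _ C #: no change
2. 0 -> a / C _ C: inserts after position(s) 1, 2, 6: zagageuzamebefi
surface: zagageuzamebefi

cell RANK=zo, TOR=ol, POLE=ri:
underlying: s-geuzme-iz-f
1. 0 -> e / C _ C #: inserts after position(s) 9: sgeuzmeizef
2. 0 -> a / C _ C: inserts after position(s) 1, 5: sageuzameizef
surface: sageuzameizef

cell RANK=gu, TOR=zo, POLE=vo:
underlying: se-geuzme-ibe-bi
1. 0 -> e / C _ C #: no change
2. 0 -> a / C _ C: inserts after position(s) 6: segeuzameibebi
surface: segeuzameibebi

cell RANK=mi, TOR=zo, POLE=ol:
underlying: om-geuzme-ibe-fap
1. 0 -> e / C _ C #: no change
2. 0 -> a / C _ C: inserts after position(s) 2, 6: omageuzameibefap
surface: omageuzameibefap

cell RANK=mi, TOR=pa, POLE=ol:
underlying: om-geuzme-nip-fap
1. 0 -> e / C _ C #: no change
2. 0 -> a / C _ C: inserts after position(s) 2, 6, 11: omageuzamenipafap
surface: omageuzamenipafap


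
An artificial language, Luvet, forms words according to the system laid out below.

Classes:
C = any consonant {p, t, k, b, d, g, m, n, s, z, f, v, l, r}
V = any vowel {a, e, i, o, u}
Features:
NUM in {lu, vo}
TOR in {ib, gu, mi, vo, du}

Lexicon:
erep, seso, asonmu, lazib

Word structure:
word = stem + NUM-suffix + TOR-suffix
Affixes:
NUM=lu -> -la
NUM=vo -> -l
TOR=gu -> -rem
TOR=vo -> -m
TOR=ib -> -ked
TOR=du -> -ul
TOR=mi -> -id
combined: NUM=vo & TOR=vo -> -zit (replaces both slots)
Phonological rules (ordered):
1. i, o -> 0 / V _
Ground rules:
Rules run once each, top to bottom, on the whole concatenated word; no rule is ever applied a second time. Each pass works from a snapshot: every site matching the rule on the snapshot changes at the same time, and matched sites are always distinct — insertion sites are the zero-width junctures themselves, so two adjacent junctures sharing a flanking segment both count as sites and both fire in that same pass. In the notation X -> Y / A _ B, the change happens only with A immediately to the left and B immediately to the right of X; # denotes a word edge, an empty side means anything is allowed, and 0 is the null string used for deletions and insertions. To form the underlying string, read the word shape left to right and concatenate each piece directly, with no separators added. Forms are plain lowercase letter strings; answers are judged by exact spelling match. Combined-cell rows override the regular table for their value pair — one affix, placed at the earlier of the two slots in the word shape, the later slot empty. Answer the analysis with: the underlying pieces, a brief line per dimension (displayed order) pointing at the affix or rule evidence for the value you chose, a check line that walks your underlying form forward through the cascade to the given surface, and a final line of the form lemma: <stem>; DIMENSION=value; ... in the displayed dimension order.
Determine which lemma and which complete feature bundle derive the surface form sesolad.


underlying: seso-la-id
NUM=lu - signalled by the affix -la
TOR=mi - signalled by the affix -id
check: sesolaid -> sesolad
lemma: seso; NUM=lu; TOR=mi


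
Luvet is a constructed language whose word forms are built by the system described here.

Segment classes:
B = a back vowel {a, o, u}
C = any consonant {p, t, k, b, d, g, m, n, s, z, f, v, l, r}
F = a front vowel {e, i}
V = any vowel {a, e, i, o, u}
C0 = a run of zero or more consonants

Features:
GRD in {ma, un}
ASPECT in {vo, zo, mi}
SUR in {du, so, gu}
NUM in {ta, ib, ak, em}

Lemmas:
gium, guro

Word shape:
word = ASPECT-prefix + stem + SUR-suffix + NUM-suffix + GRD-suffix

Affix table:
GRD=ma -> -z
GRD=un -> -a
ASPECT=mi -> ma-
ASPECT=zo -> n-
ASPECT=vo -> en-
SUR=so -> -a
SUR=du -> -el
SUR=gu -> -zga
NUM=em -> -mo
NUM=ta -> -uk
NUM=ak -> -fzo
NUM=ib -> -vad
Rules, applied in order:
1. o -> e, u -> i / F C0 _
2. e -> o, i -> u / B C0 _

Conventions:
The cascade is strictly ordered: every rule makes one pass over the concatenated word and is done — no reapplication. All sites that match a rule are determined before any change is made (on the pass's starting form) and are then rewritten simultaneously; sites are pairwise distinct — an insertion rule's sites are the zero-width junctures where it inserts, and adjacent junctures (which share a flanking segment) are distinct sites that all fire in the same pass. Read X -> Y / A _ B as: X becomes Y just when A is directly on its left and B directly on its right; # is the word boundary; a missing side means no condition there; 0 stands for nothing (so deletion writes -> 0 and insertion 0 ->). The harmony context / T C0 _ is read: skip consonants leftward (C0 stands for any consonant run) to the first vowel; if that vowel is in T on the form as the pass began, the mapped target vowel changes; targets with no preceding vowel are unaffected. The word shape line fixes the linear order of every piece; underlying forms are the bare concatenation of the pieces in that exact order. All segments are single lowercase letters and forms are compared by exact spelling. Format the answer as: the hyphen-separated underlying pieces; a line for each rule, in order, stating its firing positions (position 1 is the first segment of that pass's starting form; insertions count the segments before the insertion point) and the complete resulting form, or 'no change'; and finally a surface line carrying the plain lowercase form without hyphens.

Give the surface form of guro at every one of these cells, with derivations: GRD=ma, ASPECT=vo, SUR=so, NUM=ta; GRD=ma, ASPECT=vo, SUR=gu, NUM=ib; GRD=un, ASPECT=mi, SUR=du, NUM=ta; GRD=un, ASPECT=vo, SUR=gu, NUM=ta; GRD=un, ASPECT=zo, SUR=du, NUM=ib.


cell GRD=ma, ASPECT=vo, SUR=so, NUM=ta:
underlying: en-guro-a-uk-z
1. o -> e, u -> i / F C0 _: fires at position(s) 4: engiroaukz
2. e -> o, i -> u / B C0 _: no change
surface: engiroaukz

cell GRD=ma, ASPECT=vo, SUR=gu, NUM=ib:
underlying: en-guro-zga-vad-z
1. o -> e, u -> i / F C0 _: fires at position(s) 4: engirozgavadz
2. e -> o, i -> u / B C0 _: no change
surface: engirozgavadz

cell GRD=un, ASPECT=mi, SUR=du, NUM=ta:
underlying: ma-guro-el-uk-a
1. o -> e, u -> i / F C0 _: fires at position(s) 9: maguroelika
2. e -> o, i -> u / B C0 _: fires at position(s) 7: maguroolika
surface: maguroolika

cell GRD=un, ASPECT=vo, SUR=gu, NUM=ta:
underlying: en-guro-zga-uk-a
1. o -> e, u -> i / F C0 _: fires at position(s) 4: engirozgauka
2. e -> o, i -> u / B C0 _: no change
surface: engirozgauka

cell GRD=un, ASPECT=zo, SUR=du, NUM=ib:
underlying: n-guro-el-vad-a
1. o -> e, u -> i / F C0 _: no change
2. e -> o, i -> u / B C0 _: fires at position(s) 6: nguroolvada
surface: nguroolvada


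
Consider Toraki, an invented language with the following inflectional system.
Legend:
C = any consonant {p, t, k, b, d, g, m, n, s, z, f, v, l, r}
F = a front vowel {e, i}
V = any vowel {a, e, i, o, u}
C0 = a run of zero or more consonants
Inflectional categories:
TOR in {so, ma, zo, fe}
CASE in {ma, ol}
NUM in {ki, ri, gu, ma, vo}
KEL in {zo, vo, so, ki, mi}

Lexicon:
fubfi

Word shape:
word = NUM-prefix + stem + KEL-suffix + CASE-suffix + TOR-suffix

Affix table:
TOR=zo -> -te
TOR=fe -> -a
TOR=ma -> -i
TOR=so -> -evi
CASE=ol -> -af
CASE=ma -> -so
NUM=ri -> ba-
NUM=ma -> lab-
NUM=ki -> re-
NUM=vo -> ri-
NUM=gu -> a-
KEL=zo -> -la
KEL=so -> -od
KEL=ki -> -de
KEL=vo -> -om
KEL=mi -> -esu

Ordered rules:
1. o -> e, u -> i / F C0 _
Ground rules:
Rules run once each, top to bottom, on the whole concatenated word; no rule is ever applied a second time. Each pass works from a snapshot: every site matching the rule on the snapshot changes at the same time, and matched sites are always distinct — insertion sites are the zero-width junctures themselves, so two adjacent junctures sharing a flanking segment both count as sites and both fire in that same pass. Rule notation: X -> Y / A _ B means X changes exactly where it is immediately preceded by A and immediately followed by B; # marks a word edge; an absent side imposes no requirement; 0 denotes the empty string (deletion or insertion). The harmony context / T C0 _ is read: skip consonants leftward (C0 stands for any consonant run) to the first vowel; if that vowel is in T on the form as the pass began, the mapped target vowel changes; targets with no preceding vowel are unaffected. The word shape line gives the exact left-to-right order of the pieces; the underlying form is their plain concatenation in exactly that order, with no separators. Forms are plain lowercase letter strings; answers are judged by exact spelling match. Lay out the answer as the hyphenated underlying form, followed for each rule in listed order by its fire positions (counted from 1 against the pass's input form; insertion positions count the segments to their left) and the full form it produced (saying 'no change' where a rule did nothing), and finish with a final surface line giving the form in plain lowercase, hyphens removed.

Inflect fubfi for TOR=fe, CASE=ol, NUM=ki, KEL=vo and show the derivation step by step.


underlying: re-fubfi-om-af-a
1. o -> e, u -> i / F C0 _: fires at position(s) 4, 8: refibfiemafa
surface: refibfiemafa


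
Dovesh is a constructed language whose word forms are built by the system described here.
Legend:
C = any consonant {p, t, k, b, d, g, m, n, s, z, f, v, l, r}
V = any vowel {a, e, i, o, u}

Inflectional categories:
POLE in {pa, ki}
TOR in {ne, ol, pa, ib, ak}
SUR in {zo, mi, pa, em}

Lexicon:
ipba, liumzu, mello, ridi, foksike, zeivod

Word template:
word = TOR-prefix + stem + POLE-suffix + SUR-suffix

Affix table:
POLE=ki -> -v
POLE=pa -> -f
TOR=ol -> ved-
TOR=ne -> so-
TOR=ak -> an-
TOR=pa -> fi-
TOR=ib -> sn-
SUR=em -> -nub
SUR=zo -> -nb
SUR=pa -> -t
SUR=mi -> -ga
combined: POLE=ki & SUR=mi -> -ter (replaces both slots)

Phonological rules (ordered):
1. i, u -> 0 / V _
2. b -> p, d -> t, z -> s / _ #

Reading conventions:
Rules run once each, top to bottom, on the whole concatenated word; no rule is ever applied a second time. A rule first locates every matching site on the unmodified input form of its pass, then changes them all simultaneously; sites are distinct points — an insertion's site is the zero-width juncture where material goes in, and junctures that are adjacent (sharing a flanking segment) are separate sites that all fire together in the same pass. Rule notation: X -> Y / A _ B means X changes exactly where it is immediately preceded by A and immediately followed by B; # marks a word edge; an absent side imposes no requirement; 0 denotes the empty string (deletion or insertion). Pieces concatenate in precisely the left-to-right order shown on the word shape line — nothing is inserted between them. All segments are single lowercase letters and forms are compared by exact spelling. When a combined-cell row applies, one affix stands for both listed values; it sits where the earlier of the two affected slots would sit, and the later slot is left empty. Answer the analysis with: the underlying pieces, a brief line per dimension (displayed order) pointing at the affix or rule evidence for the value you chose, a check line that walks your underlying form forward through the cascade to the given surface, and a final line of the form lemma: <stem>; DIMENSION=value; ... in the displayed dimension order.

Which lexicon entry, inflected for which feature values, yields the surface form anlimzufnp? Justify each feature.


underlying: an-liumzu-f-nb
POLE=pa - signalled by the affix -f
TOR=ak - signalled by the affix an-
SUR=zo - signalled by the affix -nb
check: anliumzufnb -> anlimzufnb -> anlimzufnp
lemma: liumzu; POLE=pa; TOR=ak; SUR=zo


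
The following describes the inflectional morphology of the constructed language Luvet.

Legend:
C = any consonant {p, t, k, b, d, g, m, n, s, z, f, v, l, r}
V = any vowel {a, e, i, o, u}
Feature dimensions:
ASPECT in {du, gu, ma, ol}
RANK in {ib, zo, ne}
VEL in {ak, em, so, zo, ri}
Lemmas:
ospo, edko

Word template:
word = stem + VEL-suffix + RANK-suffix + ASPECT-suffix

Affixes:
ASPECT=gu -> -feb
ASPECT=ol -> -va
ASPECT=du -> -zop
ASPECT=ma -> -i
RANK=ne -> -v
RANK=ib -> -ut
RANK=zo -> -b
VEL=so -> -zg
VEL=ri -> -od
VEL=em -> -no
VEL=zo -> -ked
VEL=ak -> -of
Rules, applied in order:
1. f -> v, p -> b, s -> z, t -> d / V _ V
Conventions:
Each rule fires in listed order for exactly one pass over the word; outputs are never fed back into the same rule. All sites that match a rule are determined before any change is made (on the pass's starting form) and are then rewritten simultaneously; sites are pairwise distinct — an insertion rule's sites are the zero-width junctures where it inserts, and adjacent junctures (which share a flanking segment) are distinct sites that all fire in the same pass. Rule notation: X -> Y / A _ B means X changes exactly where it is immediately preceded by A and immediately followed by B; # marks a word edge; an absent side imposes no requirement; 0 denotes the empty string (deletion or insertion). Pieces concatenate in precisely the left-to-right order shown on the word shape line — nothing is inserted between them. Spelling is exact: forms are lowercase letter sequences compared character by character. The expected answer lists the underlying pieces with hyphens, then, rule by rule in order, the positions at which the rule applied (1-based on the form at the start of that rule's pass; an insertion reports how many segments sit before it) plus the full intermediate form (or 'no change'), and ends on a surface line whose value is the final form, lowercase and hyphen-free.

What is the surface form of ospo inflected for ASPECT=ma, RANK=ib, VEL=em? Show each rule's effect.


underlying: ospo-no-ut-i
1. f -> v, p -> b, s -> z, t -> d / V _ V: fires at position(s) 8: osponoudi
surface: osponoudi


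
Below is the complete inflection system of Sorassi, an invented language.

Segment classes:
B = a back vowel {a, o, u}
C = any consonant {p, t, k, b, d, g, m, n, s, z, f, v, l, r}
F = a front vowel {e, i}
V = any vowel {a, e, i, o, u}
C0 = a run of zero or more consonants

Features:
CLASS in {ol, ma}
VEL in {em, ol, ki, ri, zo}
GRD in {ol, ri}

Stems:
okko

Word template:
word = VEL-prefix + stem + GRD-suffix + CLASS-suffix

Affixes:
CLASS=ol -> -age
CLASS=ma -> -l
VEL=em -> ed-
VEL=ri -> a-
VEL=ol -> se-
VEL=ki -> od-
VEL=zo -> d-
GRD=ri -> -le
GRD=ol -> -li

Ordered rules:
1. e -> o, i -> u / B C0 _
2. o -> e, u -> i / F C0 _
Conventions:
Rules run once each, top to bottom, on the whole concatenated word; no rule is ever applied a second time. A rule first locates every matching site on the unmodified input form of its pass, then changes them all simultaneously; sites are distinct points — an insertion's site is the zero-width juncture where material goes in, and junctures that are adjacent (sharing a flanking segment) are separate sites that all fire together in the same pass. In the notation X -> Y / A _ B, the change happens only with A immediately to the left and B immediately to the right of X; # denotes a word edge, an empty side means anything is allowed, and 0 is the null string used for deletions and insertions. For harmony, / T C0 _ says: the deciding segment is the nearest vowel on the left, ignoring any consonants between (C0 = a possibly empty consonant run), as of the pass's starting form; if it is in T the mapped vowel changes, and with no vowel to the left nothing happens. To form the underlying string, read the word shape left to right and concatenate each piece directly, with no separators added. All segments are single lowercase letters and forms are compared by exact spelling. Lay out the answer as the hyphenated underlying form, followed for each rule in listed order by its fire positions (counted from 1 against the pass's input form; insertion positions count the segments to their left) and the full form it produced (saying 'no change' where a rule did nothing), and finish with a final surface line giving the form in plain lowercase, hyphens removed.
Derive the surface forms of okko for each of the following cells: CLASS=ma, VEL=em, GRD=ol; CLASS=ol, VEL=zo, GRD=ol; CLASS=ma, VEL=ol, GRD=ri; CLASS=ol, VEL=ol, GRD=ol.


cell CLASS=ma, VEL=em, GRD=ol:
underlying: ed-okko-li-l
1. e -> o, i -> u / B C0 _: fires at position(s) 8: edokkolul
2. o -> e, u -> i / F C0 _: fires at position(s) 3: edekkolul
surface: edekkolul

cell CLASS=ol, VEL=zo, GRD=ol:
underlying: d-okko-li-age
1. e -> o, i -> u / B C0 _: fires at position(s) 7, 10: dokkoluago
2. o -> e, u -> i / F C0 _: no change
surface: dokkoluago

cell CLASS=ma, VEL=ol, GRD=ri:
underlying: se-okko-le-l
1. e -> o, i -> u / B C0 _: fires at position(s) 8: seokkolol
2. o -> e, u -> i / F C0 _: fires at position(s) 3: seekkolol
surface: seekkolol

cell CLASS=ol, VEL=ol, GRD=ol:
underlying: se-okko-li-age
1. e -> o, i -> u / B C0 _: fires at position(s) 8, 11: seokkoluago
2. o -> e, u -> i / F C0 _: fires at position(s) 3: seekkoluago
surface: seekkoluago


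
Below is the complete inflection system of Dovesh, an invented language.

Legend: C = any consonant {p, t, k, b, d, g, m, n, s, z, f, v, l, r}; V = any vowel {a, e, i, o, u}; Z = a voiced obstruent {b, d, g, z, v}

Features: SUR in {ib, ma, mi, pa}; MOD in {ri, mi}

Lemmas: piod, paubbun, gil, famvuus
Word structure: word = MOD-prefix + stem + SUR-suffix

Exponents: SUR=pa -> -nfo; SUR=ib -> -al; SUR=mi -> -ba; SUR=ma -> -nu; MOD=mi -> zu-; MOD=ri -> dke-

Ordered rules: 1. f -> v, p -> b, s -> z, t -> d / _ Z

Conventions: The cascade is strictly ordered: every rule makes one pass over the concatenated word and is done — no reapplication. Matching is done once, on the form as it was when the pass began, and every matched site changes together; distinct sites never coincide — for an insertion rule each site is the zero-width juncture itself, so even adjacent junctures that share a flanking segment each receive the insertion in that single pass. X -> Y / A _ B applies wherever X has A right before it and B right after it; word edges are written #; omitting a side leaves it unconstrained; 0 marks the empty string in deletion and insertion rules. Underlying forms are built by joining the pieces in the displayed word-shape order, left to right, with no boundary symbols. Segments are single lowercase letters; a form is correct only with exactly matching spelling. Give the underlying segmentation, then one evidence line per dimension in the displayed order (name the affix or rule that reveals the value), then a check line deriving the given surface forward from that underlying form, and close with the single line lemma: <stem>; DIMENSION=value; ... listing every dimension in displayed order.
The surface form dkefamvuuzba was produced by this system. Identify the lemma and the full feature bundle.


underlying: dke-famvuus-ba
SUR=mi - signalled by the affix -ba
MOD=ri - signalled by the affix dke-
check: dkefamvuusba -> dkefamvuuzba
lemma: famvuus; SUR=mi; MOD=ri


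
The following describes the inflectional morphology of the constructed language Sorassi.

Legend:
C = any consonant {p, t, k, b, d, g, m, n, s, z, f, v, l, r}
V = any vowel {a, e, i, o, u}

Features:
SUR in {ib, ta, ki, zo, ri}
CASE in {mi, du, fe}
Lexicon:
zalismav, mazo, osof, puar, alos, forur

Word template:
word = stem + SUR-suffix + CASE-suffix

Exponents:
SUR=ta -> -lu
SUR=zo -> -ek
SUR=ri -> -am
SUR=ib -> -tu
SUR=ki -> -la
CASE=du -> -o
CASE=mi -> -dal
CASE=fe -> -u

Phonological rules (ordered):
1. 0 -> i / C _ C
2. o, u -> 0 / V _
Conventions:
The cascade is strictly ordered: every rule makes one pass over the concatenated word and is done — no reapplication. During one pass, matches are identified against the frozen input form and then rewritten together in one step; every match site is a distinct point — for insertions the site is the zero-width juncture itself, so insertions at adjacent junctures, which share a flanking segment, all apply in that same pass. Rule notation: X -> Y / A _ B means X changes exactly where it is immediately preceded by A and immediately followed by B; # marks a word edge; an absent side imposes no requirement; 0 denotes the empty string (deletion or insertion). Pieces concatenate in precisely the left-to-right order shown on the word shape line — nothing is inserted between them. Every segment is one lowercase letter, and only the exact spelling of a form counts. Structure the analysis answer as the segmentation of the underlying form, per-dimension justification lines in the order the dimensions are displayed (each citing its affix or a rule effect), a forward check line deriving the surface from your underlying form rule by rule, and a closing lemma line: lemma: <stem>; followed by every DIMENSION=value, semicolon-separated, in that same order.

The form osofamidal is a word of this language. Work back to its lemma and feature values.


underlying: osof-am-dal
SUR=ri - signalled by the affix -am
CASE=mi - signalled by the affix -dal
check: osofamdal -> osofamidal -> osofamidal
lemma: osof; SUR=ri; CASE=mi


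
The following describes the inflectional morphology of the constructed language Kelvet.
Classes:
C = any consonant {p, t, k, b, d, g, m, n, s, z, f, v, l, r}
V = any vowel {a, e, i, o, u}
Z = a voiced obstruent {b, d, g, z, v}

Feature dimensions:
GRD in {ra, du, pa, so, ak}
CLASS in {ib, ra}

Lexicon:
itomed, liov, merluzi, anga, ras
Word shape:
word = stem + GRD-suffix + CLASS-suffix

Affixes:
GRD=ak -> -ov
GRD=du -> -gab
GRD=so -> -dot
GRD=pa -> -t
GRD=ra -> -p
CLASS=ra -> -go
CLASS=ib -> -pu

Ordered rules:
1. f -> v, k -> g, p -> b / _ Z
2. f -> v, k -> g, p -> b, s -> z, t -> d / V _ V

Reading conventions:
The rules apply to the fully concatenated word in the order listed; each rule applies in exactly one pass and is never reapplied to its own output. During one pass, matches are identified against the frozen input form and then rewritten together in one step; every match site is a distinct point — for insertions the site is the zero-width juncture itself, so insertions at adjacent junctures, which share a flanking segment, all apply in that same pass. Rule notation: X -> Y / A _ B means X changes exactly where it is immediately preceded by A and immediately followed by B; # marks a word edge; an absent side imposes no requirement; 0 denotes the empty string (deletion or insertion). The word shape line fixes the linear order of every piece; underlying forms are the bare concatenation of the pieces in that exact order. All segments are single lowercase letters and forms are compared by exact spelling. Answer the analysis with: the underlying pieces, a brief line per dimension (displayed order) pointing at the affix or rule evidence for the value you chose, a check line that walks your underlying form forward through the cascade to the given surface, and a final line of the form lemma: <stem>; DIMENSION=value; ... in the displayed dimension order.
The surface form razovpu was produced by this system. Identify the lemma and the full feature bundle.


underlying: ras-ov-pu
GRD=ak - signalled by the affix -ov
CLASS=ib - signalled by the affix -pu
check: rasovpu -> rasovpu -> razovpu
lemma: ras; GRD=ak; CLASS=ib


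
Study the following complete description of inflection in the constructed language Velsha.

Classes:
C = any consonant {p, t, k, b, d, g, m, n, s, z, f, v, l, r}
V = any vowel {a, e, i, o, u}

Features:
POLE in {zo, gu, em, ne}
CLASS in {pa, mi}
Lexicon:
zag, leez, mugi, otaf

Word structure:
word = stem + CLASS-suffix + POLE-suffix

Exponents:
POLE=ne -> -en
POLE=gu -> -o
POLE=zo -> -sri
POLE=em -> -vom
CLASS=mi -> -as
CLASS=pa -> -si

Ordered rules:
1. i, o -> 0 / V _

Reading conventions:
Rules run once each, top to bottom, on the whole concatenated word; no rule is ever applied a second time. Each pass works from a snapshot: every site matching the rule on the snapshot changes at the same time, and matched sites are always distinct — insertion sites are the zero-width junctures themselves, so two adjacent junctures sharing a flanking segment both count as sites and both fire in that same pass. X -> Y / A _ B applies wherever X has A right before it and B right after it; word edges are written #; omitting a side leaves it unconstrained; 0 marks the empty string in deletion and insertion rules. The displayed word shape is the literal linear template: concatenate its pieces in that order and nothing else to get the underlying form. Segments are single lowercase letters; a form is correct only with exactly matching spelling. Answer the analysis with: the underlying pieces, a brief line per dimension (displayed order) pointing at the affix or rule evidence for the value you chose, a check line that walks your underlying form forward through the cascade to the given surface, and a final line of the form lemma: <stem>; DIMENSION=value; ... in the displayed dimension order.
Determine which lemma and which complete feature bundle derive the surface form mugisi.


underlying: mugi-si-o
POLE=gu - signalled by the affix -o
CLASS=pa - signalled by the affix -si
check: mugisio -> mugisi
lemma: mugi; POLE=gu; CLASS=pa


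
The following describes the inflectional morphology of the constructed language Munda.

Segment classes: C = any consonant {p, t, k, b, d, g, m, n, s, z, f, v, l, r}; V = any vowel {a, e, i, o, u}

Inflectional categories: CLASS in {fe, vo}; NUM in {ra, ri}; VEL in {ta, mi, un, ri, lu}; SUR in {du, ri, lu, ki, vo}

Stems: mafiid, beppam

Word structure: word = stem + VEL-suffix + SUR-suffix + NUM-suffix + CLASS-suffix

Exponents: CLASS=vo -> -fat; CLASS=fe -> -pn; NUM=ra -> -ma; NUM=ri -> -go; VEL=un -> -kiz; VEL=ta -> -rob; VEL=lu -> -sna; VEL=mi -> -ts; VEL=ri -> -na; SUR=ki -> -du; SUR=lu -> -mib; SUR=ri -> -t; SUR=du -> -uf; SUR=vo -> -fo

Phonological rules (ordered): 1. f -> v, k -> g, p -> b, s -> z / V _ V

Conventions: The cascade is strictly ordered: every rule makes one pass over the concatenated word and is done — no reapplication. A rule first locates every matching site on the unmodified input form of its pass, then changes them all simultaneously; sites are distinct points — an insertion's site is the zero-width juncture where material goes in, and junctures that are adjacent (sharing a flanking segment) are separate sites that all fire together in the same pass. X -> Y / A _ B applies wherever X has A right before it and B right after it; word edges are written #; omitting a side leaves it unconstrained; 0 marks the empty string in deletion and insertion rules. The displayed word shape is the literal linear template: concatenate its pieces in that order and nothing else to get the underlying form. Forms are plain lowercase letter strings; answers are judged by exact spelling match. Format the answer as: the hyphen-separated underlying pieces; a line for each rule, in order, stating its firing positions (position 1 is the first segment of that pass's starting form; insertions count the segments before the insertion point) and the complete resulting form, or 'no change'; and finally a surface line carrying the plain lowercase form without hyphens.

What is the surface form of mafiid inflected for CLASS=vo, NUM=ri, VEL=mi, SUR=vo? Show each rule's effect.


underlying: mafiid-ts-fo-go-fat
1. f -> v, k -> g, p -> b, s -> z / V _ V: fires at position(s) 3, 13: maviidtsfogovat
surface: maviidtsfogovat


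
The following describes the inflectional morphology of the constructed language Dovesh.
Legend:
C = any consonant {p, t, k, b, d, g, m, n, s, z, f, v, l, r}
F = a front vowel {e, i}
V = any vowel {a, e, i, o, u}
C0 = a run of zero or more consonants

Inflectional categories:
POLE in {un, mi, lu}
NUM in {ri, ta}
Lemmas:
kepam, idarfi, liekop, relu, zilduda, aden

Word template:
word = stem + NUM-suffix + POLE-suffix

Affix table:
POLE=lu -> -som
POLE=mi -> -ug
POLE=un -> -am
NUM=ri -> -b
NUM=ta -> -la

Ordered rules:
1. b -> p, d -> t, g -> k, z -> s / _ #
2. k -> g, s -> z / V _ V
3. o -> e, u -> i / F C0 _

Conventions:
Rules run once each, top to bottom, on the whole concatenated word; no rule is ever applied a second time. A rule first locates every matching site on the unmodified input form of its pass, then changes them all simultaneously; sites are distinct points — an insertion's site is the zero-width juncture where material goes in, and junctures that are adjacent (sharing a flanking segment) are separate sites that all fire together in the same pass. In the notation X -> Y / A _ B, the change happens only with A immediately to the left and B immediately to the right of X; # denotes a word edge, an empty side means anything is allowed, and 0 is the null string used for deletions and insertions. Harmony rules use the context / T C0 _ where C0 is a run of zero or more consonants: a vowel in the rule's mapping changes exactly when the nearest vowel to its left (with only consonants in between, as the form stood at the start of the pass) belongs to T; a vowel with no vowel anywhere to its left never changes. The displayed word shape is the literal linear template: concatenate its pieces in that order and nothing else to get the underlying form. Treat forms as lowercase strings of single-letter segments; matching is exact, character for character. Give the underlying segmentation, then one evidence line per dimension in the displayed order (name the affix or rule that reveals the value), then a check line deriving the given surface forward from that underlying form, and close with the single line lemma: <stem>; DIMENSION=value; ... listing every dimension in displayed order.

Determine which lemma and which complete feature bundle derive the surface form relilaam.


underlying: relu-la-am
POLE=un - signalled by the affix -am
NUM=ta - signalled by the affix -la
check: relulaam -> relulaam -> relulaam -> relilaam
lemma: relu; POLE=un; NUM=ta


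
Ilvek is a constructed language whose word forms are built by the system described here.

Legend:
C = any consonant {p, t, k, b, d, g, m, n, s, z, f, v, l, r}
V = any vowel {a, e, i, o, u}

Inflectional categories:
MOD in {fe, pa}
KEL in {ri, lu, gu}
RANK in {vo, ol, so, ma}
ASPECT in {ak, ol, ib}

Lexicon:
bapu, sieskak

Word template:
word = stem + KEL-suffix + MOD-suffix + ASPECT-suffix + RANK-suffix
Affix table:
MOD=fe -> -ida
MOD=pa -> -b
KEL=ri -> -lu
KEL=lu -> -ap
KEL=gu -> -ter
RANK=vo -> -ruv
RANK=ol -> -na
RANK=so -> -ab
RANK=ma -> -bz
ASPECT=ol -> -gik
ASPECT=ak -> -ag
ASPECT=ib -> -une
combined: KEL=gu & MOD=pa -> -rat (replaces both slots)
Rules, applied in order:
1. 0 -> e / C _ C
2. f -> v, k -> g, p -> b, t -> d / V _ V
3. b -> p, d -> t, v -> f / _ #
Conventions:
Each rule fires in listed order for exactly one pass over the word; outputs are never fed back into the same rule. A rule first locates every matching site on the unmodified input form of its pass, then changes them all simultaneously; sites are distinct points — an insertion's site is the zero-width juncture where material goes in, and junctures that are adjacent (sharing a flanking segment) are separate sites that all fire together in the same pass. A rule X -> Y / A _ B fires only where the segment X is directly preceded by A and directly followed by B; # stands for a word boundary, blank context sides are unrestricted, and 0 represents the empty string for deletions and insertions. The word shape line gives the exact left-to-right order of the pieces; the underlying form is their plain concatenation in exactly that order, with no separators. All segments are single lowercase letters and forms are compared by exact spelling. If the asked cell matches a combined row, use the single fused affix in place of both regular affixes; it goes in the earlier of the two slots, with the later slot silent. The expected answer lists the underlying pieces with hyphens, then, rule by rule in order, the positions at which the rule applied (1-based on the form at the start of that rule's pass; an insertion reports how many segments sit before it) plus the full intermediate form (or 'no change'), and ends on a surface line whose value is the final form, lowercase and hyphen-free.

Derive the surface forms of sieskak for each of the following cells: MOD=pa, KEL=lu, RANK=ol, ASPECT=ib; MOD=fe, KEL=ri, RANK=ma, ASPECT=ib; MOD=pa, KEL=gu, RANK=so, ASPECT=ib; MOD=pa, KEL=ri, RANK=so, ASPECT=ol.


cell MOD=pa, KEL=lu, RANK=ol, ASPECT=ib:
underlying: sieskak-ap-b-une-na
1. 0 -> e / C _ C: inserts after position(s) 4, 9: siesekakapebunena
2. f -> v, k -> g, p -> b, t -> d / V _ V: fires at position(s) 6, 8, 10: siesegagabebunena
3. b -> p, d -> t, v -> f / _ #: no change
surface: siesegagabebunena

cell MOD=fe, KEL=ri, RANK=ma, ASPECT=ib:
underlying: sieskak-lu-ida-une-bz
1. 0 -> e / C _ C: inserts after position(s) 4, 7, 16: siesekakeluidaunebez
2. f -> v, k -> g, p -> b, t -> d / V _ V: fires at position(s) 6, 8: siesegageluidaunebez
3. b -> p, d -> t, v -> f / _ #: no change
surface: siesegageluidaunebez

cell MOD=pa, KEL=gu, RANK=so, ASPECT=ib:
underlying: sieskak-rat-une-ab
1. 0 -> e / C _ C: inserts after position(s) 4, 7: siesekakeratuneab
2. f -> v, k -> g, p -> b, t -> d / V _ V: fires at position(s) 6, 8, 12: siesegageraduneab
3. b -> p, d -> t, v -> f / _ #: fires at position(s) 17: siesegageraduneap
surface: siesegageraduneap

cell MOD=pa, KEL=ri, RANK=so, ASPECT=ol:
underlying: sieskak-lu-b-gik-ab
1. 0 -> e / C _ C: inserts after position(s) 4, 7, 10: siesekakelubegikab
2. f -> v, k -> g, p -> b, t -> d / V _ V: fires at position(s) 6, 8, 16: siesegagelubegigab
3. b -> p, d -> t, v -> f / _ #: fires at position(s) 18: siesegagelubegigap
surface: siesegagelubegigap


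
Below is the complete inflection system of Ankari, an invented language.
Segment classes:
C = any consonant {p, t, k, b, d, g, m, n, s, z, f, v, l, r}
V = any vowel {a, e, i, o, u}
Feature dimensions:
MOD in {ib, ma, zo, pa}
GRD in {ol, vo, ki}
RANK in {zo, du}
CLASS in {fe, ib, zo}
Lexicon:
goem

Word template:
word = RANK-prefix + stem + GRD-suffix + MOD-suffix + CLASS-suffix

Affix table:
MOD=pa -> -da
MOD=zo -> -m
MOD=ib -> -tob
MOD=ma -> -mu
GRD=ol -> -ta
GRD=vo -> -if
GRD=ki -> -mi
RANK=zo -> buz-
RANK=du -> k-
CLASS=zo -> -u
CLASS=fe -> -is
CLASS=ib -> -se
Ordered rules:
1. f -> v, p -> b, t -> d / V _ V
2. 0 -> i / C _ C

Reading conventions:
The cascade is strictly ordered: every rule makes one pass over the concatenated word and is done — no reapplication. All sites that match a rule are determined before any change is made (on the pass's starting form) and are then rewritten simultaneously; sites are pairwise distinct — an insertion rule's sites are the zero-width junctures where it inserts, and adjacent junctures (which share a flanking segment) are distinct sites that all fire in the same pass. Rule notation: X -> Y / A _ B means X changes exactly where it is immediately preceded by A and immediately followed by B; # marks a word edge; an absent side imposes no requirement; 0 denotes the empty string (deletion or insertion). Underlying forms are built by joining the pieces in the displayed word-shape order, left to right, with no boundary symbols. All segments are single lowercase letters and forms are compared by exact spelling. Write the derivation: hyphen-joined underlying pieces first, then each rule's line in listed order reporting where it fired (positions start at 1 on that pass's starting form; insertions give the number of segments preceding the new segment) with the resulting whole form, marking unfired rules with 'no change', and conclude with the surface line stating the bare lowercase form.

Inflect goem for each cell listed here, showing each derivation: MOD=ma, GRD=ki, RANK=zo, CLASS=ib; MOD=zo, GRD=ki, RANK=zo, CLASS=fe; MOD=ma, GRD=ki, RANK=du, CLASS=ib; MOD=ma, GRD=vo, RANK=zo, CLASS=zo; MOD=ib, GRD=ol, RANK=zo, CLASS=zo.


cell MOD=ma, GRD=ki, RANK=zo, CLASS=ib:
underlying: buz-goem-mi-mu-se
1. f -> v, p -> b, t -> d / V _ V: no change
2. 0 -> i / C _ C: inserts after position(s) 3, 7: buzigoemimimuse
surface: buzigoemimimuse

cell MOD=zo, GRD=ki, RANK=zo, CLASS=fe:
underlying: buz-goem-mi-m-is
1. f -> v, p -> b, t -> d / V _ V: no change
2. 0 -> i / C _ C: inserts after position(s) 3, 7: buzigoemimimis
surface: buzigoemimimis

cell MOD=ma, GRD=ki, RANK=du, CLASS=ib:
underlying: k-goem-mi-mu-se
1. f -> v, p -> b, t -> d / V _ V: no change
2. 0 -> i / C _ C: inserts after position(s) 1, 5: kigoemimimuse
surface: kigoemimimuse

cell MOD=ma, GRD=vo, RANK=zo, CLASS=zo:
underlying: buz-goem-if-mu-u
1. f -> v, p -> b, t -> d / V _ V: no change
2. 0 -> i / C _ C: inserts after position(s) 3, 9: buzigoemifimuu
surface: buzigoemifimuu

cell MOD=ib, GRD=ol, RANK=zo, CLASS=zo:
underlying: buz-goem-ta-tob-u
1. f -> v, p -> b, t -> d / V _ V: fires at position(s) 10: buzgoemtadobu
2. 0 -> i / C _ C: inserts after position(s) 3, 7: buzigoemitadobu
surface: buzigoemitadobu
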